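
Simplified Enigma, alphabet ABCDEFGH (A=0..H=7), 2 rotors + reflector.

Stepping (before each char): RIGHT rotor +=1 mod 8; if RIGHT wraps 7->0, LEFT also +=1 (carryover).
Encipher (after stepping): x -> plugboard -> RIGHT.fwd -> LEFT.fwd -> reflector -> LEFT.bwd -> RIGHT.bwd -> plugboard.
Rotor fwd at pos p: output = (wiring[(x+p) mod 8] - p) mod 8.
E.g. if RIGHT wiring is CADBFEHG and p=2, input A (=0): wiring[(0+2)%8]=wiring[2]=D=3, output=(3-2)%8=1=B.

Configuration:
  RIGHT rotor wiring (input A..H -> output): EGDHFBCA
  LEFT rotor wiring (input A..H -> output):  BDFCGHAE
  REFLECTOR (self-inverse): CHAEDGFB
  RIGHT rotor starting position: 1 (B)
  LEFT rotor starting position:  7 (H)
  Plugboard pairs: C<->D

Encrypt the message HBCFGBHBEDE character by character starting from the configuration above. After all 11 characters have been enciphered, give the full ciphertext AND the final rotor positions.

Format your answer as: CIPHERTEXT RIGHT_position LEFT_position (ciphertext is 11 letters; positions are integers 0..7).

Answer: GAFEEDECBGB 4 0

Derivation:
Char 1 ('H'): step: R->2, L=7; H->plug->H->R->E->L->D->refl->E->L'->C->R'->G->plug->G
Char 2 ('B'): step: R->3, L=7; B->plug->B->R->C->L->E->refl->D->L'->E->R'->A->plug->A
Char 3 ('C'): step: R->4, L=7; C->plug->D->R->E->L->D->refl->E->L'->C->R'->F->plug->F
Char 4 ('F'): step: R->5, L=7; F->plug->F->R->G->L->A->refl->C->L'->B->R'->E->plug->E
Char 5 ('G'): step: R->6, L=7; G->plug->G->R->H->L->B->refl->H->L'->F->R'->E->plug->E
Char 6 ('B'): step: R->7, L=7; B->plug->B->R->F->L->H->refl->B->L'->H->R'->C->plug->D
Char 7 ('H'): step: R->0, L->0 (L advanced); H->plug->H->R->A->L->B->refl->H->L'->F->R'->E->plug->E
Char 8 ('B'): step: R->1, L=0; B->plug->B->R->C->L->F->refl->G->L'->E->R'->D->plug->C
Char 9 ('E'): step: R->2, L=0; E->plug->E->R->A->L->B->refl->H->L'->F->R'->B->plug->B
Char 10 ('D'): step: R->3, L=0; D->plug->C->R->G->L->A->refl->C->L'->D->R'->G->plug->G
Char 11 ('E'): step: R->4, L=0; E->plug->E->R->A->L->B->refl->H->L'->F->R'->B->plug->B
Final: ciphertext=GAFEEDECBGB, RIGHT=4, LEFT=0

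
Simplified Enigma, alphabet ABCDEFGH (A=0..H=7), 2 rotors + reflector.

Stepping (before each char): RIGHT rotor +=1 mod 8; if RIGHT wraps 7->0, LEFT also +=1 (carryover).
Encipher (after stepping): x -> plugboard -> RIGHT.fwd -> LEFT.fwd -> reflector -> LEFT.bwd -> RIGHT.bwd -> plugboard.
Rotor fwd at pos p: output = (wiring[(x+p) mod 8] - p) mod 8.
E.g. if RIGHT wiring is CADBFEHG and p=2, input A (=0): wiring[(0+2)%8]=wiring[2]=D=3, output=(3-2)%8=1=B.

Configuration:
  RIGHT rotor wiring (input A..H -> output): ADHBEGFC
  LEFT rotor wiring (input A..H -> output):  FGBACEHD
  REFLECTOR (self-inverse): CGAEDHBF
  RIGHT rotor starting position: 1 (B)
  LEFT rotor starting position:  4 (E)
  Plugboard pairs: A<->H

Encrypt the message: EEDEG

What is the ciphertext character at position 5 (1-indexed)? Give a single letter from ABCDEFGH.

Char 1 ('E'): step: R->2, L=4; E->plug->E->R->D->L->H->refl->F->L'->G->R'->G->plug->G
Char 2 ('E'): step: R->3, L=4; E->plug->E->R->H->L->E->refl->D->L'->C->R'->D->plug->D
Char 3 ('D'): step: R->4, L=4; D->plug->D->R->G->L->F->refl->H->L'->D->R'->G->plug->G
Char 4 ('E'): step: R->5, L=4; E->plug->E->R->G->L->F->refl->H->L'->D->R'->D->plug->D
Char 5 ('G'): step: R->6, L=4; G->plug->G->R->G->L->F->refl->H->L'->D->R'->F->plug->F

F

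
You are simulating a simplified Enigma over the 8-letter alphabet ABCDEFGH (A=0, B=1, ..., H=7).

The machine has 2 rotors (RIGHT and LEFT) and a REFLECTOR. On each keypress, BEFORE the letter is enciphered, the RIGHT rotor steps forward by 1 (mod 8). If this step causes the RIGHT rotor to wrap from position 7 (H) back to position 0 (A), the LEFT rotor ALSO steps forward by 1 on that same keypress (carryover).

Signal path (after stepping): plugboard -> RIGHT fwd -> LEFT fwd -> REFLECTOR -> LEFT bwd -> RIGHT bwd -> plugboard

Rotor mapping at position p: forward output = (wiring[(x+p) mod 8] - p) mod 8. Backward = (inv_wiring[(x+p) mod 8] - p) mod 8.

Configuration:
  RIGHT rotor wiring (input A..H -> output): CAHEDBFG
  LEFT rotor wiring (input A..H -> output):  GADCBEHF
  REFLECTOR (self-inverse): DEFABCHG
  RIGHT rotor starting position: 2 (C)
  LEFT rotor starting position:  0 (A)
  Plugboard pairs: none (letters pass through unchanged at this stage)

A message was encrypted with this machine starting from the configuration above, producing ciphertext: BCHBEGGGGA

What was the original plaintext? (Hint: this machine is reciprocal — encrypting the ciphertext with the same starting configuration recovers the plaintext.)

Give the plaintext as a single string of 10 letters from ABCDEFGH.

Char 1 ('B'): step: R->3, L=0; B->plug->B->R->A->L->G->refl->H->L'->G->R'->C->plug->C
Char 2 ('C'): step: R->4, L=0; C->plug->C->R->B->L->A->refl->D->L'->C->R'->D->plug->D
Char 3 ('H'): step: R->5, L=0; H->plug->H->R->G->L->H->refl->G->L'->A->R'->B->plug->B
Char 4 ('B'): step: R->6, L=0; B->plug->B->R->A->L->G->refl->H->L'->G->R'->F->plug->F
Char 5 ('E'): step: R->7, L=0; E->plug->E->R->F->L->E->refl->B->L'->E->R'->F->plug->F
Char 6 ('G'): step: R->0, L->1 (L advanced); G->plug->G->R->F->L->G->refl->H->L'->A->R'->B->plug->B
Char 7 ('G'): step: R->1, L=1; G->plug->G->R->F->L->G->refl->H->L'->A->R'->E->plug->E
Char 8 ('G'): step: R->2, L=1; G->plug->G->R->A->L->H->refl->G->L'->F->R'->A->plug->A
Char 9 ('G'): step: R->3, L=1; G->plug->G->R->F->L->G->refl->H->L'->A->R'->B->plug->B
Char 10 ('A'): step: R->4, L=1; A->plug->A->R->H->L->F->refl->C->L'->B->R'->C->plug->C

Answer: CDBFFBEABC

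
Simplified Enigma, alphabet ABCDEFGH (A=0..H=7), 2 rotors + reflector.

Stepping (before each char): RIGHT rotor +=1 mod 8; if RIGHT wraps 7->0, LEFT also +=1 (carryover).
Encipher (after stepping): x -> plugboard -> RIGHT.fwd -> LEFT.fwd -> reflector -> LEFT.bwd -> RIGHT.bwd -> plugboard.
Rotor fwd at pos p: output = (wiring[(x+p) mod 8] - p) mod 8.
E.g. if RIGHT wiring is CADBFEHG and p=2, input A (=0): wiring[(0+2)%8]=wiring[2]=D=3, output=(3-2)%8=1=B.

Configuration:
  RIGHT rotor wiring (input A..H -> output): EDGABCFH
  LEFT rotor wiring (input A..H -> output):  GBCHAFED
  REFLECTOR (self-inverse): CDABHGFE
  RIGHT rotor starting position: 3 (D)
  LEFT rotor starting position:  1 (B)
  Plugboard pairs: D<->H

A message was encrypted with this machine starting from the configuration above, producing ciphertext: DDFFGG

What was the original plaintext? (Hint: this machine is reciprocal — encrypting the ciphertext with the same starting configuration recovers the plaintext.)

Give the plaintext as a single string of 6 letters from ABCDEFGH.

Answer: HGAHBC

Derivation:
Char 1 ('D'): step: R->4, L=1; D->plug->H->R->E->L->E->refl->H->L'->D->R'->D->plug->H
Char 2 ('D'): step: R->5, L=1; D->plug->H->R->E->L->E->refl->H->L'->D->R'->G->plug->G
Char 3 ('F'): step: R->6, L=1; F->plug->F->R->C->L->G->refl->F->L'->H->R'->A->plug->A
Char 4 ('F'): step: R->7, L=1; F->plug->F->R->C->L->G->refl->F->L'->H->R'->D->plug->H
Char 5 ('G'): step: R->0, L->2 (L advanced); G->plug->G->R->F->L->B->refl->D->L'->D->R'->B->plug->B
Char 6 ('G'): step: R->1, L=2; G->plug->G->R->G->L->E->refl->H->L'->H->R'->C->plug->C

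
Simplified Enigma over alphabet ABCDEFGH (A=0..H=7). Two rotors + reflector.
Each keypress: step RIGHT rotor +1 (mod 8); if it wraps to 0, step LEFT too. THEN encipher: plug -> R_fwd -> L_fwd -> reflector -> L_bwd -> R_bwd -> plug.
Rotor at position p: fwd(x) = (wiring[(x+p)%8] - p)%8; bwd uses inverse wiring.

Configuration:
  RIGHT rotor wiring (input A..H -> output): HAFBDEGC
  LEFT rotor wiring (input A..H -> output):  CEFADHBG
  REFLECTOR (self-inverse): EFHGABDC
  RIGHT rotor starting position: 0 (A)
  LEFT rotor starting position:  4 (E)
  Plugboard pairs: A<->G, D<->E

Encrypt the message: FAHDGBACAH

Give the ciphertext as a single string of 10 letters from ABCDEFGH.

Char 1 ('F'): step: R->1, L=4; F->plug->F->R->F->L->A->refl->E->L'->H->R'->A->plug->G
Char 2 ('A'): step: R->2, L=4; A->plug->G->R->F->L->A->refl->E->L'->H->R'->B->plug->B
Char 3 ('H'): step: R->3, L=4; H->plug->H->R->C->L->F->refl->B->L'->G->R'->A->plug->G
Char 4 ('D'): step: R->4, L=4; D->plug->E->R->D->L->C->refl->H->L'->A->R'->B->plug->B
Char 5 ('G'): step: R->5, L=4; G->plug->A->R->H->L->E->refl->A->L'->F->R'->C->plug->C
Char 6 ('B'): step: R->6, L=4; B->plug->B->R->E->L->G->refl->D->L'->B->R'->C->plug->C
Char 7 ('A'): step: R->7, L=4; A->plug->G->R->F->L->A->refl->E->L'->H->R'->H->plug->H
Char 8 ('C'): step: R->0, L->5 (L advanced); C->plug->C->R->F->L->A->refl->E->L'->B->R'->D->plug->E
Char 9 ('A'): step: R->1, L=5; A->plug->G->R->B->L->E->refl->A->L'->F->R'->F->plug->F
Char 10 ('H'): step: R->2, L=5; H->plug->H->R->G->L->D->refl->G->L'->H->R'->B->plug->B

Answer: GBGBCCHEFB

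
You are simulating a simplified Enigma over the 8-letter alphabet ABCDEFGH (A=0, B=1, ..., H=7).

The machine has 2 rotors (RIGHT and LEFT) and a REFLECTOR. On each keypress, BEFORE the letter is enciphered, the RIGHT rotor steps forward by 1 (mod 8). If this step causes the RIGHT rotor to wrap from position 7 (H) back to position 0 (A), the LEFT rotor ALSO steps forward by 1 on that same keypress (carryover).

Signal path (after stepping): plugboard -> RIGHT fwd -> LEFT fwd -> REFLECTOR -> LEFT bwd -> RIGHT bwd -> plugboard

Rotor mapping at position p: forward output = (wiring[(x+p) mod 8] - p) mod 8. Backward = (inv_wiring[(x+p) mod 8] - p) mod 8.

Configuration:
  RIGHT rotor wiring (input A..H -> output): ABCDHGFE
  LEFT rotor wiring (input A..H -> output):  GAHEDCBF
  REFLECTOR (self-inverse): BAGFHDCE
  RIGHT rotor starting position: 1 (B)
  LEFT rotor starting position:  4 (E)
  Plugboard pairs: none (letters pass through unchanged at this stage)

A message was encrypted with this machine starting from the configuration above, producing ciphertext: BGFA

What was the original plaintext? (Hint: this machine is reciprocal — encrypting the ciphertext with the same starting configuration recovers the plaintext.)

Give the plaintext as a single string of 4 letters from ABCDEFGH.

Answer: DDDE

Derivation:
Char 1 ('B'): step: R->2, L=4; B->plug->B->R->B->L->G->refl->C->L'->E->R'->D->plug->D
Char 2 ('G'): step: R->3, L=4; G->plug->G->R->G->L->D->refl->F->L'->C->R'->D->plug->D
Char 3 ('F'): step: R->4, L=4; F->plug->F->R->F->L->E->refl->H->L'->A->R'->D->plug->D
Char 4 ('A'): step: R->5, L=4; A->plug->A->R->B->L->G->refl->C->L'->E->R'->E->plug->E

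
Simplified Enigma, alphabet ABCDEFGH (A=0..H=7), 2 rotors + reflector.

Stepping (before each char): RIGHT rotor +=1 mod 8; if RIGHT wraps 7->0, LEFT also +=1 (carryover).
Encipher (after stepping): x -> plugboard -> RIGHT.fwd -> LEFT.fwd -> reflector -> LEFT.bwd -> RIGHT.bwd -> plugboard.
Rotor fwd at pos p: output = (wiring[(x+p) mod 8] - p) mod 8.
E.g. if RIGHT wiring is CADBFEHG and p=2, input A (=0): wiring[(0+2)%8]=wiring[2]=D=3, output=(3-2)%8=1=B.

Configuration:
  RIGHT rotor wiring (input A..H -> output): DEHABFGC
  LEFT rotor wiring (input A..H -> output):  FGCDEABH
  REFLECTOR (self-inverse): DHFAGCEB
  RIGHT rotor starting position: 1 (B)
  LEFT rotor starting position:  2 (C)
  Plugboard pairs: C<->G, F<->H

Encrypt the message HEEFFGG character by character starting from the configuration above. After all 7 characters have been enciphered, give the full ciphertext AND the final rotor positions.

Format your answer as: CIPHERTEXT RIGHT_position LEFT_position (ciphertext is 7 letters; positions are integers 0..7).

Char 1 ('H'): step: R->2, L=2; H->plug->F->R->A->L->A->refl->D->L'->G->R'->B->plug->B
Char 2 ('E'): step: R->3, L=2; E->plug->E->R->H->L->E->refl->G->L'->D->R'->D->plug->D
Char 3 ('E'): step: R->4, L=2; E->plug->E->R->H->L->E->refl->G->L'->D->R'->G->plug->C
Char 4 ('F'): step: R->5, L=2; F->plug->H->R->E->L->H->refl->B->L'->B->R'->B->plug->B
Char 5 ('F'): step: R->6, L=2; F->plug->H->R->H->L->E->refl->G->L'->D->R'->G->plug->C
Char 6 ('G'): step: R->7, L=2; G->plug->C->R->F->L->F->refl->C->L'->C->R'->F->plug->H
Char 7 ('G'): step: R->0, L->3 (L advanced); G->plug->C->R->H->L->H->refl->B->L'->B->R'->E->plug->E
Final: ciphertext=BDCBCHE, RIGHT=0, LEFT=3

Answer: BDCBCHE 0 3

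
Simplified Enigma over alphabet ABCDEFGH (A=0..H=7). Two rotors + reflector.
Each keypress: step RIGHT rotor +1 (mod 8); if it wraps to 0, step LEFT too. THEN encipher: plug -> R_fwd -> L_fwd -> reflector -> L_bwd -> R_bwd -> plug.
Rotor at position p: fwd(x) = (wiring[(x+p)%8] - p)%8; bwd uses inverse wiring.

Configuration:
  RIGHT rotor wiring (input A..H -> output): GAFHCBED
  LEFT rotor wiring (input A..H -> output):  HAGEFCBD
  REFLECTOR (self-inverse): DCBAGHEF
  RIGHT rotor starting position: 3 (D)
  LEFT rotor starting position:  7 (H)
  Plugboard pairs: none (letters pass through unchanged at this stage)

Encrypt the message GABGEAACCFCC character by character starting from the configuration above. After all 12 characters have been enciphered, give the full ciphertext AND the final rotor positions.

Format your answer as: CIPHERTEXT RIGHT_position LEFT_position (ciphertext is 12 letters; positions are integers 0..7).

Char 1 ('G'): step: R->4, L=7; G->plug->G->R->B->L->A->refl->D->L'->G->R'->A->plug->A
Char 2 ('A'): step: R->5, L=7; A->plug->A->R->E->L->F->refl->H->L'->D->R'->E->plug->E
Char 3 ('B'): step: R->6, L=7; B->plug->B->R->F->L->G->refl->E->L'->A->R'->C->plug->C
Char 4 ('G'): step: R->7, L=7; G->plug->G->R->C->L->B->refl->C->L'->H->R'->B->plug->B
Char 5 ('E'): step: R->0, L->0 (L advanced); E->plug->E->R->C->L->G->refl->E->L'->D->R'->H->plug->H
Char 6 ('A'): step: R->1, L=0; A->plug->A->R->H->L->D->refl->A->L'->B->R'->D->plug->D
Char 7 ('A'): step: R->2, L=0; A->plug->A->R->D->L->E->refl->G->L'->C->R'->E->plug->E
Char 8 ('C'): step: R->3, L=0; C->plug->C->R->G->L->B->refl->C->L'->F->R'->G->plug->G
Char 9 ('C'): step: R->4, L=0; C->plug->C->R->A->L->H->refl->F->L'->E->R'->F->plug->F
Char 10 ('F'): step: R->5, L=0; F->plug->F->R->A->L->H->refl->F->L'->E->R'->A->plug->A
Char 11 ('C'): step: R->6, L=0; C->plug->C->R->A->L->H->refl->F->L'->E->R'->G->plug->G
Char 12 ('C'): step: R->7, L=0; C->plug->C->R->B->L->A->refl->D->L'->H->R'->B->plug->B
Final: ciphertext=AECBHDEGFAGB, RIGHT=7, LEFT=0

Answer: AECBHDEGFAGB 7 0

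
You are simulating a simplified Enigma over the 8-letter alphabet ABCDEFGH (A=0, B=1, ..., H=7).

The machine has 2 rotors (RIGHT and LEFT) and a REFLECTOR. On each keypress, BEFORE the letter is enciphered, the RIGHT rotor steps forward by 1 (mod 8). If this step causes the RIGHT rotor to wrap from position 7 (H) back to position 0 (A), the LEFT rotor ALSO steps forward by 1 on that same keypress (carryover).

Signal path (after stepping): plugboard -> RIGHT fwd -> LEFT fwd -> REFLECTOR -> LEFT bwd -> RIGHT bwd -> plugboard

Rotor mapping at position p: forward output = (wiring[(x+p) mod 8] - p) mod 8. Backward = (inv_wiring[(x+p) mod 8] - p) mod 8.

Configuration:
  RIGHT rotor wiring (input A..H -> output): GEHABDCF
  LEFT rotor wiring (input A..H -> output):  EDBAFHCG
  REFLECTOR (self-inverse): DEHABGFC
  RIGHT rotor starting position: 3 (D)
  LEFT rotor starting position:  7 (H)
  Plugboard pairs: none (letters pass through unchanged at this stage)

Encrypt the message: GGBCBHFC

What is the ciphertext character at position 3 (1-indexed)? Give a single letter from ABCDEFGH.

Char 1 ('G'): step: R->4, L=7; G->plug->G->R->D->L->C->refl->H->L'->A->R'->F->plug->F
Char 2 ('G'): step: R->5, L=7; G->plug->G->R->D->L->C->refl->H->L'->A->R'->C->plug->C
Char 3 ('B'): step: R->6, L=7; B->plug->B->R->H->L->D->refl->A->L'->G->R'->D->plug->D

D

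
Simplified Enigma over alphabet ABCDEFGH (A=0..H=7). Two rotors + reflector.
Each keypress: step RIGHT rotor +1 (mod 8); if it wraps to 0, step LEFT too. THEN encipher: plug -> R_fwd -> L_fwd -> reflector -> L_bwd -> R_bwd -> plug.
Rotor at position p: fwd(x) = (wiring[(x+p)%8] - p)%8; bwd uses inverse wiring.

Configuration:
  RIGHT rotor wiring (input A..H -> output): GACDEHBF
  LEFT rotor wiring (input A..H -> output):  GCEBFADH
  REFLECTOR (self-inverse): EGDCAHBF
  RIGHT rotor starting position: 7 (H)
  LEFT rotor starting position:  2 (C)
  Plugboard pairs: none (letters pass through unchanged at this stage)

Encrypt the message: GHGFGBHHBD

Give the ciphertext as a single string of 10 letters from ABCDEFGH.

Answer: HBFCEEFAHG

Derivation:
Char 1 ('G'): step: R->0, L->3 (L advanced); G->plug->G->R->B->L->C->refl->D->L'->F->R'->H->plug->H
Char 2 ('H'): step: R->1, L=3; H->plug->H->R->F->L->D->refl->C->L'->B->R'->B->plug->B
Char 3 ('G'): step: R->2, L=3; G->plug->G->R->E->L->E->refl->A->L'->D->R'->F->plug->F
Char 4 ('F'): step: R->3, L=3; F->plug->F->R->D->L->A->refl->E->L'->E->R'->C->plug->C
Char 5 ('G'): step: R->4, L=3; G->plug->G->R->G->L->H->refl->F->L'->C->R'->E->plug->E
Char 6 ('B'): step: R->5, L=3; B->plug->B->R->E->L->E->refl->A->L'->D->R'->E->plug->E
Char 7 ('H'): step: R->6, L=3; H->plug->H->R->B->L->C->refl->D->L'->F->R'->F->plug->F
Char 8 ('H'): step: R->7, L=3; H->plug->H->R->C->L->F->refl->H->L'->G->R'->A->plug->A
Char 9 ('B'): step: R->0, L->4 (L advanced); B->plug->B->R->A->L->B->refl->G->L'->F->R'->H->plug->H
Char 10 ('D'): step: R->1, L=4; D->plug->D->R->D->L->D->refl->C->L'->E->R'->G->plug->G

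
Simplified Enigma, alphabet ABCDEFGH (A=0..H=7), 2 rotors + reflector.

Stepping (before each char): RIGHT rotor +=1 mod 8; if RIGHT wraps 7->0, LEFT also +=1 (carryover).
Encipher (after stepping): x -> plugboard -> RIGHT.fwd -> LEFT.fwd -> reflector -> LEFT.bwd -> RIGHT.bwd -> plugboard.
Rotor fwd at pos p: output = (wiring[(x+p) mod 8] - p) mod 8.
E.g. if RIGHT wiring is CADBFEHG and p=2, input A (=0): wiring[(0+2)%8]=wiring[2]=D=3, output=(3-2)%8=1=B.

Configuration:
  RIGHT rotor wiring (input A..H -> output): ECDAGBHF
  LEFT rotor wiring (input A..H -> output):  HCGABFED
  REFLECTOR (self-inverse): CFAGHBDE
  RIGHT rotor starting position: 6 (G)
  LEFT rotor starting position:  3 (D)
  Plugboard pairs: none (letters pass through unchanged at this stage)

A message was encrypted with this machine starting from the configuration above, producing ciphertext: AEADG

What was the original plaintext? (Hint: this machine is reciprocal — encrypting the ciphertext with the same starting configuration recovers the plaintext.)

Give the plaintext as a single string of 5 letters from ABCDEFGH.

Char 1 ('A'): step: R->7, L=3; A->plug->A->R->G->L->H->refl->E->L'->F->R'->B->plug->B
Char 2 ('E'): step: R->0, L->4 (L advanced); E->plug->E->R->G->L->C->refl->A->L'->C->R'->B->plug->B
Char 3 ('A'): step: R->1, L=4; A->plug->A->R->B->L->B->refl->F->L'->A->R'->E->plug->E
Char 4 ('D'): step: R->2, L=4; D->plug->D->R->H->L->E->refl->H->L'->D->R'->F->plug->F
Char 5 ('G'): step: R->3, L=4; G->plug->G->R->H->L->E->refl->H->L'->D->R'->B->plug->B

Answer: BBEFB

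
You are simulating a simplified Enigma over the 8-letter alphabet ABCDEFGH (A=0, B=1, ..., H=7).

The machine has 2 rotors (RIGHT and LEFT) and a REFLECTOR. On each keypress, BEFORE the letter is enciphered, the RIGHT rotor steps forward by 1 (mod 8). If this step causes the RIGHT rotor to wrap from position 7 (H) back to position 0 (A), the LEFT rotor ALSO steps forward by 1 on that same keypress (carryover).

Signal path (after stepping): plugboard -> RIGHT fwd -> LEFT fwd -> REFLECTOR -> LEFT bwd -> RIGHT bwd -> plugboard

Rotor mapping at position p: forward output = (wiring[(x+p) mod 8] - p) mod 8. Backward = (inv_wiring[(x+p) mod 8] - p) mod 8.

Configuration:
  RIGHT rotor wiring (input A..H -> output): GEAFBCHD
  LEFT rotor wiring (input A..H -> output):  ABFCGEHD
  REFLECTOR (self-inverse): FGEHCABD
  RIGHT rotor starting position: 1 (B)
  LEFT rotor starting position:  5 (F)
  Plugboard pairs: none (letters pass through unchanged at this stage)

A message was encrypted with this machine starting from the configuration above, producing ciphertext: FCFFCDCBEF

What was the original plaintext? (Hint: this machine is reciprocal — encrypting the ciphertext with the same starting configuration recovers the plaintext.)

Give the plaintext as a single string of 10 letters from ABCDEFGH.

Char 1 ('F'): step: R->2, L=5; F->plug->F->R->B->L->C->refl->E->L'->E->R'->G->plug->G
Char 2 ('C'): step: R->3, L=5; C->plug->C->R->H->L->B->refl->G->L'->C->R'->A->plug->A
Char 3 ('F'): step: R->4, L=5; F->plug->F->R->A->L->H->refl->D->L'->D->R'->C->plug->C
Char 4 ('F'): step: R->5, L=5; F->plug->F->R->D->L->D->refl->H->L'->A->R'->G->plug->G
Char 5 ('C'): step: R->6, L=5; C->plug->C->R->A->L->H->refl->D->L'->D->R'->G->plug->G
Char 6 ('D'): step: R->7, L=5; D->plug->D->R->B->L->C->refl->E->L'->E->R'->A->plug->A
Char 7 ('C'): step: R->0, L->6 (L advanced); C->plug->C->R->A->L->B->refl->G->L'->H->R'->G->plug->G
Char 8 ('B'): step: R->1, L=6; B->plug->B->R->H->L->G->refl->B->L'->A->R'->D->plug->D
Char 9 ('E'): step: R->2, L=6; E->plug->E->R->F->L->E->refl->C->L'->C->R'->H->plug->H
Char 10 ('F'): step: R->3, L=6; F->plug->F->R->D->L->D->refl->H->L'->E->R'->D->plug->D

Answer: GACGGAGDHD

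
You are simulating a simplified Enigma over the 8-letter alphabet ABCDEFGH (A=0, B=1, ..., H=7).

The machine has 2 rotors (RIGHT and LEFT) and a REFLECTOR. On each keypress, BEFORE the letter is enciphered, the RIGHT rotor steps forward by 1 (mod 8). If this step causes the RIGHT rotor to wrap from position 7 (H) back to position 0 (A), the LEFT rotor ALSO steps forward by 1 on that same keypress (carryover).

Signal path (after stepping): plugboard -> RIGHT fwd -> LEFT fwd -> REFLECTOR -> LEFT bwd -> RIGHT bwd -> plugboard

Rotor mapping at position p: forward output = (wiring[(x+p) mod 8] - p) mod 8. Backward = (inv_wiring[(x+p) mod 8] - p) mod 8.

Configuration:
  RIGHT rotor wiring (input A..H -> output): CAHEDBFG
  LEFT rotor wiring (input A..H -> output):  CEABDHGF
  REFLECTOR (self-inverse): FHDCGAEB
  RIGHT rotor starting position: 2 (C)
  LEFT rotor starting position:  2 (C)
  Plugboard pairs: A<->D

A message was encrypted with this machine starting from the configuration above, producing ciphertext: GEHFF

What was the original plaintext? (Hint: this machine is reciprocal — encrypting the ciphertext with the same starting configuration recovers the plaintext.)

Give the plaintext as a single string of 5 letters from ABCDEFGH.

Answer: FGEHA

Derivation:
Char 1 ('G'): step: R->3, L=2; G->plug->G->R->F->L->D->refl->C->L'->H->R'->F->plug->F
Char 2 ('E'): step: R->4, L=2; E->plug->E->R->G->L->A->refl->F->L'->D->R'->G->plug->G
Char 3 ('H'): step: R->5, L=2; H->plug->H->R->G->L->A->refl->F->L'->D->R'->E->plug->E
Char 4 ('F'): step: R->6, L=2; F->plug->F->R->G->L->A->refl->F->L'->D->R'->H->plug->H
Char 5 ('F'): step: R->7, L=2; F->plug->F->R->E->L->E->refl->G->L'->A->R'->D->plug->A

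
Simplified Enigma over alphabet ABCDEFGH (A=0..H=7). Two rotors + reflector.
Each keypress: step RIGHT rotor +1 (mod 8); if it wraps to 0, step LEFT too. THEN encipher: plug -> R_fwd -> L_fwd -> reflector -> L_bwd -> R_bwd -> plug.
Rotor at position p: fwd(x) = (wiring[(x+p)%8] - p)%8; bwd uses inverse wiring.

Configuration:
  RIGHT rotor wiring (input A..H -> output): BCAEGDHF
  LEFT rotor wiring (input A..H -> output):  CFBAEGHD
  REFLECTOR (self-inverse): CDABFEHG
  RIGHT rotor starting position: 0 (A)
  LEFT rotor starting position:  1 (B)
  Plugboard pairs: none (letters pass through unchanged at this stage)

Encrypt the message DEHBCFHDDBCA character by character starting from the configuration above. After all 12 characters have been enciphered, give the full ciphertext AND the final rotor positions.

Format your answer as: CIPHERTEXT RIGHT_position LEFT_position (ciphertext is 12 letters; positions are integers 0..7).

Char 1 ('D'): step: R->1, L=1; D->plug->D->R->F->L->G->refl->H->L'->C->R'->E->plug->E
Char 2 ('E'): step: R->2, L=1; E->plug->E->R->F->L->G->refl->H->L'->C->R'->B->plug->B
Char 3 ('H'): step: R->3, L=1; H->plug->H->R->F->L->G->refl->H->L'->C->R'->E->plug->E
Char 4 ('B'): step: R->4, L=1; B->plug->B->R->H->L->B->refl->D->L'->D->R'->C->plug->C
Char 5 ('C'): step: R->5, L=1; C->plug->C->R->A->L->E->refl->F->L'->E->R'->D->plug->D
Char 6 ('F'): step: R->6, L=1; F->plug->F->R->G->L->C->refl->A->L'->B->R'->A->plug->A
Char 7 ('H'): step: R->7, L=1; H->plug->H->R->A->L->E->refl->F->L'->E->R'->G->plug->G
Char 8 ('D'): step: R->0, L->2 (L advanced); D->plug->D->R->E->L->F->refl->E->L'->D->R'->F->plug->F
Char 9 ('D'): step: R->1, L=2; D->plug->D->R->F->L->B->refl->D->L'->H->R'->B->plug->B
Char 10 ('B'): step: R->2, L=2; B->plug->B->R->C->L->C->refl->A->L'->G->R'->A->plug->A
Char 11 ('C'): step: R->3, L=2; C->plug->C->R->A->L->H->refl->G->L'->B->R'->A->plug->A
Char 12 ('A'): step: R->4, L=2; A->plug->A->R->C->L->C->refl->A->L'->G->R'->F->plug->F
Final: ciphertext=EBECDAGFBAAF, RIGHT=4, LEFT=2

Answer: EBECDAGFBAAF 4 2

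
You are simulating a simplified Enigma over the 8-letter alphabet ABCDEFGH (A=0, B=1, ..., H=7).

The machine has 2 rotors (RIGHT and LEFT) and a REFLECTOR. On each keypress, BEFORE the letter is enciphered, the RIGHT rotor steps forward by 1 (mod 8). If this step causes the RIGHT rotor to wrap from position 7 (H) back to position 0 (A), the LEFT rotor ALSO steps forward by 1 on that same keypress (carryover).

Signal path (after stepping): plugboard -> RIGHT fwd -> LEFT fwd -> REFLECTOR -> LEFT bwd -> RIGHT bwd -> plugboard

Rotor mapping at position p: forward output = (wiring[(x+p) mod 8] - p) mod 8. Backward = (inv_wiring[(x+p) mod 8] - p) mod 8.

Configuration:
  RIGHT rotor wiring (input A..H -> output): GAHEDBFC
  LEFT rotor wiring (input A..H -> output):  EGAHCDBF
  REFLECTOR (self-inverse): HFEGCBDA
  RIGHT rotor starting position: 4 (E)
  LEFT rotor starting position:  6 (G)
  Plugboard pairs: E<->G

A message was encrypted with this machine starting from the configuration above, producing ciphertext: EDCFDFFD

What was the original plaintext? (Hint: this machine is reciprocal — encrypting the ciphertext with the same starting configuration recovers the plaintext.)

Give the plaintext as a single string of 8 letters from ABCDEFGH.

Char 1 ('E'): step: R->5, L=6; E->plug->G->R->H->L->F->refl->B->L'->F->R'->C->plug->C
Char 2 ('D'): step: R->6, L=6; D->plug->D->R->C->L->G->refl->D->L'->A->R'->C->plug->C
Char 3 ('C'): step: R->7, L=6; C->plug->C->R->B->L->H->refl->A->L'->D->R'->A->plug->A
Char 4 ('F'): step: R->0, L->7 (L advanced); F->plug->F->R->B->L->F->refl->B->L'->D->R'->E->plug->G
Char 5 ('D'): step: R->1, L=7; D->plug->D->R->C->L->H->refl->A->L'->E->R'->F->plug->F
Char 6 ('F'): step: R->2, L=7; F->plug->F->R->A->L->G->refl->D->L'->F->R'->A->plug->A
Char 7 ('F'): step: R->3, L=7; F->plug->F->R->D->L->B->refl->F->L'->B->R'->A->plug->A
Char 8 ('D'): step: R->4, L=7; D->plug->D->R->G->L->E->refl->C->L'->H->R'->A->plug->A

Answer: CCAGFAAA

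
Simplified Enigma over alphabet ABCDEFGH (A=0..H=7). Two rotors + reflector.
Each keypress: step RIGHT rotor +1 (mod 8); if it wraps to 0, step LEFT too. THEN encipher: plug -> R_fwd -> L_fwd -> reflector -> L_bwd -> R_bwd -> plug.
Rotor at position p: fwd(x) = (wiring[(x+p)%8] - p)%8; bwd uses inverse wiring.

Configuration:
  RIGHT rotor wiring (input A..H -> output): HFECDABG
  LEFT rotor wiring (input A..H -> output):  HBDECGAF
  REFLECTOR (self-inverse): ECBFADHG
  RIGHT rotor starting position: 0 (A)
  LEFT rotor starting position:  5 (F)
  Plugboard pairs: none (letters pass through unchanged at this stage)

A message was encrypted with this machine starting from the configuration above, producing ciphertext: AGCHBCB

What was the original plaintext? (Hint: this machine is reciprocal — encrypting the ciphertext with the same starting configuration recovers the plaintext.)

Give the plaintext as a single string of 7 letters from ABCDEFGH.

Answer: DDDCDDE

Derivation:
Char 1 ('A'): step: R->1, L=5; A->plug->A->R->E->L->E->refl->A->L'->C->R'->D->plug->D
Char 2 ('G'): step: R->2, L=5; G->plug->G->R->F->L->G->refl->H->L'->G->R'->D->plug->D
Char 3 ('C'): step: R->3, L=5; C->plug->C->R->F->L->G->refl->H->L'->G->R'->D->plug->D
Char 4 ('H'): step: R->4, L=5; H->plug->H->R->G->L->H->refl->G->L'->F->R'->C->plug->C
Char 5 ('B'): step: R->5, L=5; B->plug->B->R->E->L->E->refl->A->L'->C->R'->D->plug->D
Char 6 ('C'): step: R->6, L=5; C->plug->C->R->B->L->D->refl->F->L'->H->R'->D->plug->D
Char 7 ('B'): step: R->7, L=5; B->plug->B->R->A->L->B->refl->C->L'->D->R'->E->plug->E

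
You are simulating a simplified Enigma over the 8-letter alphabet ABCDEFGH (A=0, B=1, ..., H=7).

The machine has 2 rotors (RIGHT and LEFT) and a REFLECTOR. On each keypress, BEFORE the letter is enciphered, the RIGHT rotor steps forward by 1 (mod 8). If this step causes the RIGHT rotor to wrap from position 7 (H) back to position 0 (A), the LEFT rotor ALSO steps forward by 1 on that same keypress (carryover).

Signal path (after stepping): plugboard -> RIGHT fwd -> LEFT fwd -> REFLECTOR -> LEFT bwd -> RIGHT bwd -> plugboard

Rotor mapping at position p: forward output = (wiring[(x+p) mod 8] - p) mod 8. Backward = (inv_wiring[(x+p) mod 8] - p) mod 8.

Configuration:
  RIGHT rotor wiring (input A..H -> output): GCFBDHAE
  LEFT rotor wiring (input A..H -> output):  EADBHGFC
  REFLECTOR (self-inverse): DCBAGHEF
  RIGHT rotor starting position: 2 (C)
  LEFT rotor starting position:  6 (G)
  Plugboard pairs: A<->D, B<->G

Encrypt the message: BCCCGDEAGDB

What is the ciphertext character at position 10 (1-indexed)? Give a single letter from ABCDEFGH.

Char 1 ('B'): step: R->3, L=6; B->plug->G->R->H->L->A->refl->D->L'->F->R'->D->plug->A
Char 2 ('C'): step: R->4, L=6; C->plug->C->R->E->L->F->refl->H->L'->A->R'->D->plug->A
Char 3 ('C'): step: R->5, L=6; C->plug->C->R->H->L->A->refl->D->L'->F->R'->E->plug->E
Char 4 ('C'): step: R->6, L=6; C->plug->C->R->A->L->H->refl->F->L'->E->R'->D->plug->A
Char 5 ('G'): step: R->7, L=6; G->plug->B->R->H->L->A->refl->D->L'->F->R'->A->plug->D
Char 6 ('D'): step: R->0, L->7 (L advanced); D->plug->A->R->G->L->H->refl->F->L'->B->R'->D->plug->A
Char 7 ('E'): step: R->1, L=7; E->plug->E->R->G->L->H->refl->F->L'->B->R'->A->plug->D
Char 8 ('A'): step: R->2, L=7; A->plug->D->R->F->L->A->refl->D->L'->A->R'->H->plug->H
Char 9 ('G'): step: R->3, L=7; G->plug->B->R->A->L->D->refl->A->L'->F->R'->D->plug->A
Char 10 ('D'): step: R->4, L=7; D->plug->A->R->H->L->G->refl->E->L'->D->R'->B->plug->G

G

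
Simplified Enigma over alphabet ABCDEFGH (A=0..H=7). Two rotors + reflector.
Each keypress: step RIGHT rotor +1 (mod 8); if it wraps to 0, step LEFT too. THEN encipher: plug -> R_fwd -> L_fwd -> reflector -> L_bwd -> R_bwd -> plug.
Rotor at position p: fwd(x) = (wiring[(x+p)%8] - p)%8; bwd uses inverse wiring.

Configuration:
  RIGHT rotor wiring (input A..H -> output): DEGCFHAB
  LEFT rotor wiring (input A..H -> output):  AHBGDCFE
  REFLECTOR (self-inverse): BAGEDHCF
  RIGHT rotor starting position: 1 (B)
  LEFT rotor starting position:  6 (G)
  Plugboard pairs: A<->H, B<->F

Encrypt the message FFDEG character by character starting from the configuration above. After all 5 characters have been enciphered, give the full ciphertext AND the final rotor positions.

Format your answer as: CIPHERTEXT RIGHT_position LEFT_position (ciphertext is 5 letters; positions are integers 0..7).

Answer: EGFCB 6 6

Derivation:
Char 1 ('F'): step: R->2, L=6; F->plug->B->R->A->L->H->refl->F->L'->G->R'->E->plug->E
Char 2 ('F'): step: R->3, L=6; F->plug->B->R->C->L->C->refl->G->L'->B->R'->G->plug->G
Char 3 ('D'): step: R->4, L=6; D->plug->D->R->F->L->A->refl->B->L'->D->R'->B->plug->F
Char 4 ('E'): step: R->5, L=6; E->plug->E->R->H->L->E->refl->D->L'->E->R'->C->plug->C
Char 5 ('G'): step: R->6, L=6; G->plug->G->R->H->L->E->refl->D->L'->E->R'->F->plug->B
Final: ciphertext=EGFCB, RIGHT=6, LEFT=6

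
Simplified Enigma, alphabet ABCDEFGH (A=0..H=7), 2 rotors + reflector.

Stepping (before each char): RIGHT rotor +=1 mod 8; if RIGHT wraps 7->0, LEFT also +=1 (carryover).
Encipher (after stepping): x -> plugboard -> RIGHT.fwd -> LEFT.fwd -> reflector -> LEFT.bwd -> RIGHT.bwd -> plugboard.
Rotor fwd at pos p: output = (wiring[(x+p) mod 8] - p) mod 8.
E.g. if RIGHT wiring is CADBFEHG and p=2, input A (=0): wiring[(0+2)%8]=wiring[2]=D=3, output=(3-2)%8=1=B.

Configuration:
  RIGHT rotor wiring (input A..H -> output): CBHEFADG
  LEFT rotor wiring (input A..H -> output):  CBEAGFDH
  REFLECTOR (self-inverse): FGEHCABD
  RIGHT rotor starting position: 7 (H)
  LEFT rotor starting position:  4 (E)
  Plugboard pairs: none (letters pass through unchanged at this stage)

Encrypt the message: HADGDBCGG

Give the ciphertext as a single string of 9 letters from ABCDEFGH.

Answer: ECACBDHAC

Derivation:
Char 1 ('H'): step: R->0, L->5 (L advanced); H->plug->H->R->G->L->D->refl->H->L'->F->R'->E->plug->E
Char 2 ('A'): step: R->1, L=5; A->plug->A->R->A->L->A->refl->F->L'->D->R'->C->plug->C
Char 3 ('D'): step: R->2, L=5; D->plug->D->R->G->L->D->refl->H->L'->F->R'->A->plug->A
Char 4 ('G'): step: R->3, L=5; G->plug->G->R->G->L->D->refl->H->L'->F->R'->C->plug->C
Char 5 ('D'): step: R->4, L=5; D->plug->D->R->C->L->C->refl->E->L'->E->R'->B->plug->B
Char 6 ('B'): step: R->5, L=5; B->plug->B->R->G->L->D->refl->H->L'->F->R'->D->plug->D
Char 7 ('C'): step: R->6, L=5; C->plug->C->R->E->L->E->refl->C->L'->C->R'->H->plug->H
Char 8 ('G'): step: R->7, L=5; G->plug->G->R->B->L->G->refl->B->L'->H->R'->A->plug->A
Char 9 ('G'): step: R->0, L->6 (L advanced); G->plug->G->R->D->L->D->refl->H->L'->H->R'->C->plug->C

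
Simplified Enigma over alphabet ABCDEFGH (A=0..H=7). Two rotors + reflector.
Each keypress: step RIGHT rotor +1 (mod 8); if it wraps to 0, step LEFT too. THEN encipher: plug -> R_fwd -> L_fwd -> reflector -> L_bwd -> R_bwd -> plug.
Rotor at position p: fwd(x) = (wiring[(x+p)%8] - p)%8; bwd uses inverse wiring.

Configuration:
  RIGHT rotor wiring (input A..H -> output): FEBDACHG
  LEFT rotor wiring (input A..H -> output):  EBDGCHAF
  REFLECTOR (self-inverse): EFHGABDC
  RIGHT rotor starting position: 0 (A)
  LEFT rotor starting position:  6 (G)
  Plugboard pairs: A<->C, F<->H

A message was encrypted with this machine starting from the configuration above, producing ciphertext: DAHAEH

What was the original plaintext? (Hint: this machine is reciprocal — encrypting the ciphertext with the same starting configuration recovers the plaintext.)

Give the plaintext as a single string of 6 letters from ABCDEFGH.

Char 1 ('D'): step: R->1, L=6; D->plug->D->R->H->L->B->refl->F->L'->E->R'->H->plug->F
Char 2 ('A'): step: R->2, L=6; A->plug->C->R->G->L->E->refl->A->L'->F->R'->E->plug->E
Char 3 ('H'): step: R->3, L=6; H->plug->F->R->C->L->G->refl->D->L'->D->R'->E->plug->E
Char 4 ('A'): step: R->4, L=6; A->plug->C->R->D->L->D->refl->G->L'->C->R'->D->plug->D
Char 5 ('E'): step: R->5, L=6; E->plug->E->R->H->L->B->refl->F->L'->E->R'->F->plug->H
Char 6 ('H'): step: R->6, L=6; H->plug->F->R->F->L->A->refl->E->L'->G->R'->D->plug->D

Answer: FEEDHD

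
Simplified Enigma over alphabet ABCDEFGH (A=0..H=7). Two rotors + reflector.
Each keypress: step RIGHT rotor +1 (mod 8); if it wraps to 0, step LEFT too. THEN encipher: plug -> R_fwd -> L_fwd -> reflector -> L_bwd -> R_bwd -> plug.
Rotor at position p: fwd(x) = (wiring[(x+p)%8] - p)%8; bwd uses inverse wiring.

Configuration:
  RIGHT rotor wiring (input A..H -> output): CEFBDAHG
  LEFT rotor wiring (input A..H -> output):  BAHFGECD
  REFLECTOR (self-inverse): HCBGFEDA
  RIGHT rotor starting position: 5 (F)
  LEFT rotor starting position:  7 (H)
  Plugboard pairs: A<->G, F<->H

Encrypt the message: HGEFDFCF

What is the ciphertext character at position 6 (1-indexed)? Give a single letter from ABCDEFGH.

Char 1 ('H'): step: R->6, L=7; H->plug->F->R->D->L->A->refl->H->L'->F->R'->G->plug->A
Char 2 ('G'): step: R->7, L=7; G->plug->A->R->H->L->D->refl->G->L'->E->R'->F->plug->H
Char 3 ('E'): step: R->0, L->0 (L advanced); E->plug->E->R->D->L->F->refl->E->L'->F->R'->C->plug->C
Char 4 ('F'): step: R->1, L=0; F->plug->H->R->B->L->A->refl->H->L'->C->R'->D->plug->D
Char 5 ('D'): step: R->2, L=0; D->plug->D->R->G->L->C->refl->B->L'->A->R'->G->plug->A
Char 6 ('F'): step: R->3, L=0; F->plug->H->R->C->L->H->refl->A->L'->B->R'->G->plug->A

A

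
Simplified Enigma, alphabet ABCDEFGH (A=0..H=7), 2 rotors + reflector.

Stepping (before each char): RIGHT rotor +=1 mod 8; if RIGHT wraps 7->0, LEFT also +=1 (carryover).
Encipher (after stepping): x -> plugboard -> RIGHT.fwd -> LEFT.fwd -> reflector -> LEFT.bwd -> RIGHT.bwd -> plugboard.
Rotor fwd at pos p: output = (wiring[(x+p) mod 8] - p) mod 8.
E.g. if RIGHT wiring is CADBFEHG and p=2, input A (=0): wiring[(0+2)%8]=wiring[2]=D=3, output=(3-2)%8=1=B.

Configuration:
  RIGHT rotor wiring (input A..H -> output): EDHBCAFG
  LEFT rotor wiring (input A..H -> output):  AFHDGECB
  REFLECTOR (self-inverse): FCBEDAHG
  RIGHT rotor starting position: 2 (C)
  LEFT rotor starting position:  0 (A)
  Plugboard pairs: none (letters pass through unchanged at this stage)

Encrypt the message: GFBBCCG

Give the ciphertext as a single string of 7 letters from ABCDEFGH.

Answer: FACEEDA

Derivation:
Char 1 ('G'): step: R->3, L=0; G->plug->G->R->A->L->A->refl->F->L'->B->R'->F->plug->F
Char 2 ('F'): step: R->4, L=0; F->plug->F->R->H->L->B->refl->C->L'->G->R'->A->plug->A
Char 3 ('B'): step: R->5, L=0; B->plug->B->R->A->L->A->refl->F->L'->B->R'->C->plug->C
Char 4 ('B'): step: R->6, L=0; B->plug->B->R->A->L->A->refl->F->L'->B->R'->E->plug->E
Char 5 ('C'): step: R->7, L=0; C->plug->C->R->E->L->G->refl->H->L'->C->R'->E->plug->E
Char 6 ('C'): step: R->0, L->1 (L advanced); C->plug->C->R->H->L->H->refl->G->L'->B->R'->D->plug->D
Char 7 ('G'): step: R->1, L=1; G->plug->G->R->F->L->B->refl->C->L'->C->R'->A->plug->A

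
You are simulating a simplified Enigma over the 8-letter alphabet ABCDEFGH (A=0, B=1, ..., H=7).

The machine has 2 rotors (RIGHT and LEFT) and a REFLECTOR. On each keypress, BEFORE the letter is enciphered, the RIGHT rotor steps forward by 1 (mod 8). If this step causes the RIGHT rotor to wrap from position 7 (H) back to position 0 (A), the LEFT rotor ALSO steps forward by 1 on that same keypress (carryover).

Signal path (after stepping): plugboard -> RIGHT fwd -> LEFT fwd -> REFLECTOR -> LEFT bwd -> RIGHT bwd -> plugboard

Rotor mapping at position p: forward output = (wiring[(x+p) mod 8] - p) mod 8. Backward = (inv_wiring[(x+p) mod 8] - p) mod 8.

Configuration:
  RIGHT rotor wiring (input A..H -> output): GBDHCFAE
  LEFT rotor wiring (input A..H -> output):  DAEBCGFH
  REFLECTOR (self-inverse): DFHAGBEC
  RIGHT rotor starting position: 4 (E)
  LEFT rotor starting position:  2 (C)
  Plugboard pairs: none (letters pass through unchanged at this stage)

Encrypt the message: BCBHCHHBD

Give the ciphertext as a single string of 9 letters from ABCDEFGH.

Answer: CFFGFEAHB

Derivation:
Char 1 ('B'): step: R->5, L=2; B->plug->B->R->D->L->E->refl->G->L'->H->R'->C->plug->C
Char 2 ('C'): step: R->6, L=2; C->plug->C->R->A->L->C->refl->H->L'->B->R'->F->plug->F
Char 3 ('B'): step: R->7, L=2; B->plug->B->R->H->L->G->refl->E->L'->D->R'->F->plug->F
Char 4 ('H'): step: R->0, L->3 (L advanced); H->plug->H->R->E->L->E->refl->G->L'->A->R'->G->plug->G
Char 5 ('C'): step: R->1, L=3; C->plug->C->R->G->L->F->refl->B->L'->H->R'->F->plug->F
Char 6 ('H'): step: R->2, L=3; H->plug->H->R->H->L->B->refl->F->L'->G->R'->E->plug->E
Char 7 ('H'): step: R->3, L=3; H->plug->H->R->A->L->G->refl->E->L'->E->R'->A->plug->A
Char 8 ('B'): step: R->4, L=3; B->plug->B->R->B->L->H->refl->C->L'->D->R'->H->plug->H
Char 9 ('D'): step: R->5, L=3; D->plug->D->R->B->L->H->refl->C->L'->D->R'->B->plug->B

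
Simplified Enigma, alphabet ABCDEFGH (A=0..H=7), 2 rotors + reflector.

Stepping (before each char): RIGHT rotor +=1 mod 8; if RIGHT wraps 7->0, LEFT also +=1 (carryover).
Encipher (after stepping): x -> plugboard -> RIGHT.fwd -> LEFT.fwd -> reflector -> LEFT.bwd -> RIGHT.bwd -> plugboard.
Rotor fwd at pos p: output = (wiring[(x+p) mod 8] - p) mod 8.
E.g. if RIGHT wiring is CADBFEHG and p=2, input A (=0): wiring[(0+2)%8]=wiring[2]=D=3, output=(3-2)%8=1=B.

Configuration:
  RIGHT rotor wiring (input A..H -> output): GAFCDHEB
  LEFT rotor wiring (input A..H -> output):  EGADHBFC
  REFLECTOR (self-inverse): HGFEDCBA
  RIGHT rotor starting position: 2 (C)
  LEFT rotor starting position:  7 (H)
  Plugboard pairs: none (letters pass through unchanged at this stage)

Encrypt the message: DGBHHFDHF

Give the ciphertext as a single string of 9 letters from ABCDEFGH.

Char 1 ('D'): step: R->3, L=7; D->plug->D->R->B->L->F->refl->C->L'->G->R'->E->plug->E
Char 2 ('G'): step: R->4, L=7; G->plug->G->R->B->L->F->refl->C->L'->G->R'->H->plug->H
Char 3 ('B'): step: R->5, L=7; B->plug->B->R->H->L->G->refl->B->L'->D->R'->E->plug->E
Char 4 ('H'): step: R->6, L=7; H->plug->H->R->B->L->F->refl->C->L'->G->R'->A->plug->A
Char 5 ('H'): step: R->7, L=7; H->plug->H->R->F->L->A->refl->H->L'->C->R'->A->plug->A
Char 6 ('F'): step: R->0, L->0 (L advanced); F->plug->F->R->H->L->C->refl->F->L'->G->R'->A->plug->A
Char 7 ('D'): step: R->1, L=0; D->plug->D->R->C->L->A->refl->H->L'->E->R'->B->plug->B
Char 8 ('H'): step: R->2, L=0; H->plug->H->R->G->L->F->refl->C->L'->H->R'->F->plug->F
Char 9 ('F'): step: R->3, L=0; F->plug->F->R->D->L->D->refl->E->L'->A->R'->B->plug->B

Answer: EHEAAABFB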